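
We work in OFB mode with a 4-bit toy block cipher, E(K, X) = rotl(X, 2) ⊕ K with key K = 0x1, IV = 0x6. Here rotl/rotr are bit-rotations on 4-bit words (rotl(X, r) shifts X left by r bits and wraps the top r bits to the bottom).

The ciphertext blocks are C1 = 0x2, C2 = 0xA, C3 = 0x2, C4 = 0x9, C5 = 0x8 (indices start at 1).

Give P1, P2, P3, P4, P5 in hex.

OFB decryption: S_i = E(K, S_{i−1}) with S_{0} = IV; P_i = C_i ⊕ S_i.
P1: S = E(K, 0x6) = 0x8; 0x2 ⊕ 0x8 = 0xA.
P2: S = E(K, 0x8) = 0x3; 0xA ⊕ 0x3 = 0x9.
P3: S = E(K, 0x3) = 0xD; 0x2 ⊕ 0xD = 0xF.
P4: S = E(K, 0xD) = 0x6; 0x9 ⊕ 0x6 = 0xF.
P5: S = E(K, 0x6) = 0x8; 0x8 ⊕ 0x8 = 0x0.

P1 = 0xA, P2 = 0x9, P3 = 0xF, P4 = 0xF, P5 = 0x0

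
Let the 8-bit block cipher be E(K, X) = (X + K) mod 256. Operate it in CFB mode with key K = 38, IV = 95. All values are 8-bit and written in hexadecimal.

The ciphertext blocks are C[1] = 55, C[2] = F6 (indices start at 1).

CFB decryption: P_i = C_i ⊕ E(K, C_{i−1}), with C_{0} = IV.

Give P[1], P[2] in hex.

P[1]: E(K, 95) = CD; 55 ⊕ CD = 98.
P[2]: E(K, 55) = 8D; F6 ⊕ 8D = 7B.

P[1] = 98, P[2] = 7B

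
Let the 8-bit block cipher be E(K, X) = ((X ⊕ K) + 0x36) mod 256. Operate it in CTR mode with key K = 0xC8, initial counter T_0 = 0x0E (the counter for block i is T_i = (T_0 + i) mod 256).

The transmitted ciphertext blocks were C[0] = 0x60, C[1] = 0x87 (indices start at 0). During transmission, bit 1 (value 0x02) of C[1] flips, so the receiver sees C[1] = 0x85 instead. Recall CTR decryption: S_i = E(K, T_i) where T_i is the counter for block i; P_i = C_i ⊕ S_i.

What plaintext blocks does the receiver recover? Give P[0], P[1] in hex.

P[0] = 0x9C, P[1] = 0x78

Only C[1] changed, to 0x85. In CTR, a change in C_i flips the same bit in P_i only; the keystream is unaffected. Decrypting the received ciphertext:
P[0]: T = 0x0E, S = E(K, T) = 0xFC; 0x60 ⊕ 0xFC = 0x9C.
P[1]: T = 0x0F, S = E(K, T) = 0xFD; 0x85 ⊕ 0xFD = 0x78.
Blocks that differ from the original plaintext: P[1].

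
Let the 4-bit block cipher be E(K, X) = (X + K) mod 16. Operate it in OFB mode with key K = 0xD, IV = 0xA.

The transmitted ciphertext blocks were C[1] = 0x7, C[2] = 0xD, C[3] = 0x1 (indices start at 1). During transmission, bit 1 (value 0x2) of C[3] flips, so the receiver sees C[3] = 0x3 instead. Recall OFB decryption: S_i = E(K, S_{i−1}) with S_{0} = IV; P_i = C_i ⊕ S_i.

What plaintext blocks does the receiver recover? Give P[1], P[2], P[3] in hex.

P[1] = 0x0, P[2] = 0x9, P[3] = 0x2

Only C[3] changed, to 0x3. In OFB, a change in C_i flips the same bit in P_i only; the keystream is unaffected. Decrypting the received ciphertext:
P[1]: S = E(K, 0xA) = 0x7; 0x7 ⊕ 0x7 = 0x0.
P[2]: S = E(K, 0x7) = 0x4; 0xD ⊕ 0x4 = 0x9.
P[3]: S = E(K, 0x4) = 0x1; 0x3 ⊕ 0x1 = 0x2.
Blocks that differ from the original plaintext: P[3].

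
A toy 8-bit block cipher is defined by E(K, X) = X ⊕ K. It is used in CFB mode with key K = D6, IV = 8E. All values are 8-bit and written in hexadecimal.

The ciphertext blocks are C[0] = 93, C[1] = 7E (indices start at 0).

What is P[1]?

CFB decryption: P_i = C_i ⊕ E(K, C_{i−1}), with C_{−1} = IV.
P[1]: E(K, 93) = 45; 7E ⊕ 45 = 3B.

P[1] = 3B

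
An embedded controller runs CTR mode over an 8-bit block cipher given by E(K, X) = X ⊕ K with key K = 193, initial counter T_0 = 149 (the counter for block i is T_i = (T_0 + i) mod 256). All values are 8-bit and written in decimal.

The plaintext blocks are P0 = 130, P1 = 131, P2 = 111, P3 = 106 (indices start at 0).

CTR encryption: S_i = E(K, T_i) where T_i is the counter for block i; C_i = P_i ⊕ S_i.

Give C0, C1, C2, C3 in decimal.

C0: T = 149, S = E(K, T) = 84; 130 ⊕ 84 = 214.
C1: T = 150, S = E(K, T) = 87; 131 ⊕ 87 = 212.
C2: T = 151, S = E(K, T) = 86; 111 ⊕ 86 = 57.
C3: T = 152, S = E(K, T) = 89; 106 ⊕ 89 = 51.

C0 = 214, C1 = 212, C2 = 57, C3 = 51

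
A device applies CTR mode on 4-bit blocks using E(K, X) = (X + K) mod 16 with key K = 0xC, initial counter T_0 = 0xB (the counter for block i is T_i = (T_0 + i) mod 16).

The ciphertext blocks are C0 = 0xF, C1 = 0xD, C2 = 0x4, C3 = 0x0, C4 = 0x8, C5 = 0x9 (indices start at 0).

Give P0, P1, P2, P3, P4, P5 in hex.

P0 = 0x8, P1 = 0x5, P2 = 0xD, P3 = 0xA, P4 = 0x3, P5 = 0x5

CTR decryption: S_i = E(K, T_i) where T_i is the counter for block i; P_i = C_i ⊕ S_i.
P0: T = 0xB, S = E(K, T) = 0x7; 0xF ⊕ 0x7 = 0x8.
P1: T = 0xC, S = E(K, T) = 0x8; 0xD ⊕ 0x8 = 0x5.
P2: T = 0xD, S = E(K, T) = 0x9; 0x4 ⊕ 0x9 = 0xD.
P3: T = 0xE, S = E(K, T) = 0xA; 0x0 ⊕ 0xA = 0xA.
P4: T = 0xF, S = E(K, T) = 0xB; 0x8 ⊕ 0xB = 0x3.
P5: T = 0x0, S = E(K, T) = 0xC; 0x9 ⊕ 0xC = 0x5.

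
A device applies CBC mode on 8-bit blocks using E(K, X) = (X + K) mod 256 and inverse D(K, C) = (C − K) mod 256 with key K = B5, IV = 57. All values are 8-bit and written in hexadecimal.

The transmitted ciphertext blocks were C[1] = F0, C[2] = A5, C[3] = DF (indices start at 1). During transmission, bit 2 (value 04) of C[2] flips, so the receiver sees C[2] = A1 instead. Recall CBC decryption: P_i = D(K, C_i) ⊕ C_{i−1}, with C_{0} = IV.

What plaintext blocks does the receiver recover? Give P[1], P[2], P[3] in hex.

P[1] = 6C, P[2] = 1C, P[3] = 8B

Only C[2] changed, to A1. In CBC, a change in C_i garbles P_i and flips the same bit in P_{i+1}. Decrypting the received ciphertext:
P[1]: D(K, F0) = 3B; 3B ⊕ 57 = 6C.
P[2]: D(K, A1) = EC; EC ⊕ F0 = 1C.
P[3]: D(K, DF) = 2A; 2A ⊕ A1 = 8B.
Blocks that differ from the original plaintext: P[2], P[3].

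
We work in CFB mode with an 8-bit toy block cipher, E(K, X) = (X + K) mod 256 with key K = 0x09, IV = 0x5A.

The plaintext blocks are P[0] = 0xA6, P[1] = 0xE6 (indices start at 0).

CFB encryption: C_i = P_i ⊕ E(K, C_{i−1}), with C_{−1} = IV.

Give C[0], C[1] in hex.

C[0]: E(K, 0x5A) = 0x63; 0xA6 ⊕ 0x63 = 0xC5.
C[1]: E(K, 0xC5) = 0xCE; 0xE6 ⊕ 0xCE = 0x28.

C[0] = 0xC5, C[1] = 0x28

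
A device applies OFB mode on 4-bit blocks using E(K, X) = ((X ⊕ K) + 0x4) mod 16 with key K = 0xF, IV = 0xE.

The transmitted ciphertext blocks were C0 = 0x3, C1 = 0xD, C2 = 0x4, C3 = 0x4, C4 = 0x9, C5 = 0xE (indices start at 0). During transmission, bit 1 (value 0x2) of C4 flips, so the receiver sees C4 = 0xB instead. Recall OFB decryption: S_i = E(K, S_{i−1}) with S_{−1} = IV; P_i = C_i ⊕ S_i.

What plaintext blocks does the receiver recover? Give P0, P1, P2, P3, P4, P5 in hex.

Only C4 changed, to 0xB. In OFB, a change in C_i flips the same bit in P_i only; the keystream is unaffected. Decrypting the received ciphertext:
P0: S = E(K, 0xE) = 0x5; 0x3 ⊕ 0x5 = 0x6.
P1: S = E(K, 0x5) = 0xE; 0xD ⊕ 0xE = 0x3.
P2: S = E(K, 0xE) = 0x5; 0x4 ⊕ 0x5 = 0x1.
P3: S = E(K, 0x5) = 0xE; 0x4 ⊕ 0xE = 0xA.
P4: S = E(K, 0xE) = 0x5; 0xB ⊕ 0x5 = 0xE.
P5: S = E(K, 0x5) = 0xE; 0xE ⊕ 0xE = 0x0.
Blocks that differ from the original plaintext: P4.

P0 = 0x6, P1 = 0x3, P2 = 0x1, P3 = 0xA, P4 = 0xE, P5 = 0x0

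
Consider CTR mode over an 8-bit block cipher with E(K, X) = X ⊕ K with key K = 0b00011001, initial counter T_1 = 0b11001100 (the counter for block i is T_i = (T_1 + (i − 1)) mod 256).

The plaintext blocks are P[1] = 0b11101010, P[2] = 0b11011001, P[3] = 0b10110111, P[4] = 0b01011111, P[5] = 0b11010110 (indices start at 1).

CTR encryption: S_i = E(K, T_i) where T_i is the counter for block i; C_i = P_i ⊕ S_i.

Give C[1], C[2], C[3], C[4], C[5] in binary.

C[1] = 0b00111111, C[2] = 0b00001101, C[3] = 0b01100000, C[4] = 0b10001001, C[5] = 0b00011111

C[1]: T = 0b11001100, S = E(K, T) = 0b11010101; 0b11101010 ⊕ 0b11010101 = 0b00111111.
C[2]: T = 0b11001101, S = E(K, T) = 0b11010100; 0b11011001 ⊕ 0b11010100 = 0b00001101.
C[3]: T = 0b11001110, S = E(K, T) = 0b11010111; 0b10110111 ⊕ 0b11010111 = 0b01100000.
C[4]: T = 0b11001111, S = E(K, T) = 0b11010110; 0b01011111 ⊕ 0b11010110 = 0b10001001.
C[5]: T = 0b11010000, S = E(K, T) = 0b11001001; 0b11010110 ⊕ 0b11001001 = 0b00011111.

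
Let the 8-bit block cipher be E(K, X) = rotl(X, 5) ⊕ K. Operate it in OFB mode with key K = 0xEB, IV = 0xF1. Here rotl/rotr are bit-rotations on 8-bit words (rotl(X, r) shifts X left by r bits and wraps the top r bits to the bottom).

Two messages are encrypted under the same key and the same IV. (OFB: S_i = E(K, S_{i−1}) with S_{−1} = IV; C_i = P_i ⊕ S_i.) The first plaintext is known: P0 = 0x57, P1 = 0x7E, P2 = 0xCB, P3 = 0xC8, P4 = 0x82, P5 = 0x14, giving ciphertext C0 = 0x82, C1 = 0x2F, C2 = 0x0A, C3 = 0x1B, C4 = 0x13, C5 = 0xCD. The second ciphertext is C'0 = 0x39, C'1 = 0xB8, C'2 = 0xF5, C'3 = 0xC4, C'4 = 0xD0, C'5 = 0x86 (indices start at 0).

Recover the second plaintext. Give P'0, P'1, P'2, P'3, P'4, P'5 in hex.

P'0 = 0xEC, P'1 = 0xE9, P'2 = 0x34, P'3 = 0x17, P'4 = 0x41, P'5 = 0x5F

In OFB with a reused IV, both messages share the same keystream S_i, so C_i ⊕ C'_i = P_i ⊕ P'_i and thus P'_i = P_i ⊕ C_i ⊕ C'_i.
P'0: 0x57 ⊕ 0x82 ⊕ 0x39 = 0xEC.
P'1: 0x7E ⊕ 0x2F ⊕ 0xB8 = 0xE9.
P'2: 0xCB ⊕ 0x0A ⊕ 0xF5 = 0x34.
P'3: 0xC8 ⊕ 0x1B ⊕ 0xC4 = 0x17.
P'4: 0x82 ⊕ 0x13 ⊕ 0xD0 = 0x41.
P'5: 0x14 ⊕ 0xCD ⊕ 0x86 = 0x5F.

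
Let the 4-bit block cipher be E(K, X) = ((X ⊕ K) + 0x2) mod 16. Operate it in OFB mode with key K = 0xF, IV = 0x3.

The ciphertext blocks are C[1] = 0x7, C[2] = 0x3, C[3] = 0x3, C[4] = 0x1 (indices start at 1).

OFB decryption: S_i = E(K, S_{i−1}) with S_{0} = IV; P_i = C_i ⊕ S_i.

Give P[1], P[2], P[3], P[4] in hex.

P[1] = 0x9, P[2] = 0x0, P[3] = 0xD, P[4] = 0x2

P[1]: S = E(K, 0x3) = 0xE; 0x7 ⊕ 0xE = 0x9.
P[2]: S = E(K, 0xE) = 0x3; 0x3 ⊕ 0x3 = 0x0.
P[3]: S = E(K, 0x3) = 0xE; 0x3 ⊕ 0xE = 0xD.
P[4]: S = E(K, 0xE) = 0x3; 0x1 ⊕ 0x3 = 0x2.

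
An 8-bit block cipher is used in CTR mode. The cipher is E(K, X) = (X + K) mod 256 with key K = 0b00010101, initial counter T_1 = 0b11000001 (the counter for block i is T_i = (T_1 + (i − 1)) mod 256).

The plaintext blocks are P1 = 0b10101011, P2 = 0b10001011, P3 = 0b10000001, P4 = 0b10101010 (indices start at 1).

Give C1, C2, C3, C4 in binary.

CTR encryption: S_i = E(K, T_i) where T_i is the counter for block i; C_i = P_i ⊕ S_i.
C1: T = 0b11000001, S = E(K, T) = 0b11010110; 0b10101011 ⊕ 0b11010110 = 0b01111101.
C2: T = 0b11000010, S = E(K, T) = 0b11010111; 0b10001011 ⊕ 0b11010111 = 0b01011100.
C3: T = 0b11000011, S = E(K, T) = 0b11011000; 0b10000001 ⊕ 0b11011000 = 0b01011001.
C4: T = 0b11000100, S = E(K, T) = 0b11011001; 0b10101010 ⊕ 0b11011001 = 0b01110011.

C1 = 0b01111101, C2 = 0b01011100, C3 = 0b01011001, C4 = 0b01110011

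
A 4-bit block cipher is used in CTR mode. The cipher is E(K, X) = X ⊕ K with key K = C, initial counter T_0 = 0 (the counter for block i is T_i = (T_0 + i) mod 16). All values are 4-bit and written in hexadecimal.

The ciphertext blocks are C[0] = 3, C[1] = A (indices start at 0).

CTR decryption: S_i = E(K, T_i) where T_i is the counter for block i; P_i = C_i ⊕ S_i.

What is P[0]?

P[0] = F

P[0]: T = 0, S = E(K, T) = C; 3 ⊕ C = F.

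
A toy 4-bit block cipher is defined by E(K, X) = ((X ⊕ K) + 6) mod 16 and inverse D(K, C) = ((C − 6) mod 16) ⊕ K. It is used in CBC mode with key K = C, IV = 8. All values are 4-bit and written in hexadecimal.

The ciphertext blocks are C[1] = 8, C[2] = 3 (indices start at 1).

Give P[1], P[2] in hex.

CBC decryption: P_i = D(K, C_i) ⊕ C_{i−1}, with C_{0} = IV.
P[1]: D(K, 8) = E; E ⊕ 8 = 6.
P[2]: D(K, 3) = 1; 1 ⊕ 8 = 9.

P[1] = 6, P[2] = 9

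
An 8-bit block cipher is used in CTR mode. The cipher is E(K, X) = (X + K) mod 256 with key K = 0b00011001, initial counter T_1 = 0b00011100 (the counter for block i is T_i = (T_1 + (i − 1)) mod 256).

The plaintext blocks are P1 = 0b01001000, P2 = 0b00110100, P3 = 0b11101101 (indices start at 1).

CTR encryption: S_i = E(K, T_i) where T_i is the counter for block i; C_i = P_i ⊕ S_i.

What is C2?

C1: T = 0b00011100, S = E(K, T) = 0b00110101; 0b01001000 ⊕ 0b00110101 = 0b01111101.
C2: T = 0b00011101, S = E(K, T) = 0b00110110; 0b00110100 ⊕ 0b00110110 = 0b00000010.

C2 = 0b00000010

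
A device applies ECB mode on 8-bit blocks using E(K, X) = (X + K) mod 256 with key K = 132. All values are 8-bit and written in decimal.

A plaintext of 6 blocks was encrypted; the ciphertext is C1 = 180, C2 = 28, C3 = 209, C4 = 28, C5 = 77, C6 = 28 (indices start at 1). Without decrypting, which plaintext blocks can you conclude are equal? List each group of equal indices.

ECB encrypts each block independently with the same key, so equal ciphertext blocks imply equal plaintext blocks.
C2 = C4 = C6 = 28, so P2 = P4 = P6.

P2 = P4 = P6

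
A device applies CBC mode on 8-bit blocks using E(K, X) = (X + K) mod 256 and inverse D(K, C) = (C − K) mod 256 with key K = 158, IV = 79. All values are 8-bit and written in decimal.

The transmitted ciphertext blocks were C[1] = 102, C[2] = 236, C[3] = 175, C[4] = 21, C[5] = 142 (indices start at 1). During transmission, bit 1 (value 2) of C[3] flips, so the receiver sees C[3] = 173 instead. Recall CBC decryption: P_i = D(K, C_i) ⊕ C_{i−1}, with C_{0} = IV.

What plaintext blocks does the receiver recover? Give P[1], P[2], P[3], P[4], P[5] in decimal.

P[1] = 135, P[2] = 40, P[3] = 227, P[4] = 218, P[5] = 229

Only C[3] changed, to 173. In CBC, a change in C_i garbles P_i and flips the same bit in P_{i+1}. Decrypting the received ciphertext:
P[1]: D(K, 102) = 200; 200 ⊕ 79 = 135.
P[2]: D(K, 236) = 78; 78 ⊕ 102 = 40.
P[3]: D(K, 173) = 15; 15 ⊕ 236 = 227.
P[4]: D(K, 21) = 119; 119 ⊕ 173 = 218.
P[5]: D(K, 142) = 240; 240 ⊕ 21 = 229.
Blocks that differ from the original plaintext: P[3], P[4].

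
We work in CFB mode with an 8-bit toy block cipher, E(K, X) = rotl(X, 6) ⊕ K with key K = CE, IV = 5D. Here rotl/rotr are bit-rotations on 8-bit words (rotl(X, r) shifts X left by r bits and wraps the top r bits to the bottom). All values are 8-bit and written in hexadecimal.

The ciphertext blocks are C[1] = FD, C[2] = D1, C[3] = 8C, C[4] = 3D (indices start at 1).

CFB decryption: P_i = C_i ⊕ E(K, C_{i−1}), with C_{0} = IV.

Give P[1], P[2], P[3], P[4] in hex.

P[1]: E(K, 5D) = 99; FD ⊕ 99 = 64.
P[2]: E(K, FD) = B1; D1 ⊕ B1 = 60.
P[3]: E(K, D1) = BA; 8C ⊕ BA = 36.
P[4]: E(K, 8C) = ED; 3D ⊕ ED = D0.

P[1] = 64, P[2] = 60, P[3] = 36, P[4] = D0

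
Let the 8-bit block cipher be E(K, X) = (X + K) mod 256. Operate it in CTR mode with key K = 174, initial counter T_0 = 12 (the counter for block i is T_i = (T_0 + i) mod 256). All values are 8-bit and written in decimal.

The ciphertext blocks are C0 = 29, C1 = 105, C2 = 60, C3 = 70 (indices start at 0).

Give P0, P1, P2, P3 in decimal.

P0 = 167, P1 = 210, P2 = 128, P3 = 251

CTR decryption: S_i = E(K, T_i) where T_i is the counter for block i; P_i = C_i ⊕ S_i.
P0: T = 12, S = E(K, T) = 186; 29 ⊕ 186 = 167.
P1: T = 13, S = E(K, T) = 187; 105 ⊕ 187 = 210.
P2: T = 14, S = E(K, T) = 188; 60 ⊕ 188 = 128.
P3: T = 15, S = E(K, T) = 189; 70 ⊕ 189 = 251.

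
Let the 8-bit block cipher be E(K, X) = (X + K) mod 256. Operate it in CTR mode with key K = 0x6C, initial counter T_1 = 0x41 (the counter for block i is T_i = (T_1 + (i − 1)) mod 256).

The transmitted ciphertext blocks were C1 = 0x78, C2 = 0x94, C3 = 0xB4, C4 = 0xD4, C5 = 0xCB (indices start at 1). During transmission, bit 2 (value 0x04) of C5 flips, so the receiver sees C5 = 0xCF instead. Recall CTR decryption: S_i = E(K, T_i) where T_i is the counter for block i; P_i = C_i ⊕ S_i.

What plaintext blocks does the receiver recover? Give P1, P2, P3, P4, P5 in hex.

Only C5 changed, to 0xCF. In CTR, a change in C_i flips the same bit in P_i only; the keystream is unaffected. Decrypting the received ciphertext:
P1: T = 0x41, S = E(K, T) = 0xAD; 0x78 ⊕ 0xAD = 0xD5.
P2: T = 0x42, S = E(K, T) = 0xAE; 0x94 ⊕ 0xAE = 0x3A.
P3: T = 0x43, S = E(K, T) = 0xAF; 0xB4 ⊕ 0xAF = 0x1B.
P4: T = 0x44, S = E(K, T) = 0xB0; 0xD4 ⊕ 0xB0 = 0x64.
P5: T = 0x45, S = E(K, T) = 0xB1; 0xCF ⊕ 0xB1 = 0x7E.
Blocks that differ from the original plaintext: P5.

P1 = 0xD5, P2 = 0x3A, P3 = 0x1B, P4 = 0x64, P5 = 0x7E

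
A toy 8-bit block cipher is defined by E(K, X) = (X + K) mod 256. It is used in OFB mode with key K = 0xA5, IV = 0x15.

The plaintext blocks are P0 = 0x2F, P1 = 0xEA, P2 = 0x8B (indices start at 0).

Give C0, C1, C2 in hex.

OFB encryption: S_i = E(K, S_{i−1}) with S_{−1} = IV; C_i = P_i ⊕ S_i.
C0: S = E(K, 0x15) = 0xBA; 0x2F ⊕ 0xBA = 0x95.
C1: S = E(K, 0xBA) = 0x5F; 0xEA ⊕ 0x5F = 0xB5.
C2: S = E(K, 0x5F) = 0x04; 0x8B ⊕ 0x04 = 0x8F.

C0 = 0x95, C1 = 0xB5, C2 = 0x8F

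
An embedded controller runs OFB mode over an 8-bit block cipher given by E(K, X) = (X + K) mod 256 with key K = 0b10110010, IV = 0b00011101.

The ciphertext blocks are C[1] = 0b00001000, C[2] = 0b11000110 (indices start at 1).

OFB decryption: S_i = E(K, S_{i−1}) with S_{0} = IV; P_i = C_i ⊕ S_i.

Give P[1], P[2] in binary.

P[1] = 0b11000111, P[2] = 0b01000111

P[1]: S = E(K, 0b00011101) = 0b11001111; 0b00001000 ⊕ 0b11001111 = 0b11000111.
P[2]: S = E(K, 0b11001111) = 0b10000001; 0b11000110 ⊕ 0b10000001 = 0b01000111.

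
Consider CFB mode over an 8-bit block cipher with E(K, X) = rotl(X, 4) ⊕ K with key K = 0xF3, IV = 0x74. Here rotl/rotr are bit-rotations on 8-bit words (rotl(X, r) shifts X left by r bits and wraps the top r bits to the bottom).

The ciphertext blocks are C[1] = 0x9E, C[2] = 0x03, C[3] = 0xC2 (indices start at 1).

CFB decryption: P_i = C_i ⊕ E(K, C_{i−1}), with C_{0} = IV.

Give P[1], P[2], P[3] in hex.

P[1] = 0x2A, P[2] = 0x19, P[3] = 0x01

P[1]: E(K, 0x74) = 0xB4; 0x9E ⊕ 0xB4 = 0x2A.
P[2]: E(K, 0x9E) = 0x1A; 0x03 ⊕ 0x1A = 0x19.
P[3]: E(K, 0x03) = 0xC3; 0xC2 ⊕ 0xC3 = 0x01.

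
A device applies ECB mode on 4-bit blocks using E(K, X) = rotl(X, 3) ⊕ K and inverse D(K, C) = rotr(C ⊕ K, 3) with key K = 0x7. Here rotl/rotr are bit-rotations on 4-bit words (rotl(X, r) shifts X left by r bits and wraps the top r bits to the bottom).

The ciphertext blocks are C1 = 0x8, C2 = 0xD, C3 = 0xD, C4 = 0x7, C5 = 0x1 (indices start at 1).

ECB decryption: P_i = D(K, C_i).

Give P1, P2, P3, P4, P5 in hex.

P1: D(K, 0x8) = 0xF.
P2: D(K, 0xD) = 0x5.
P3: D(K, 0xD) = 0x5.
P4: D(K, 0x7) = 0x0.
P5: D(K, 0x1) = 0xC.

P1 = 0xF, P2 = 0x5, P3 = 0x5, P4 = 0x0, P5 = 0xC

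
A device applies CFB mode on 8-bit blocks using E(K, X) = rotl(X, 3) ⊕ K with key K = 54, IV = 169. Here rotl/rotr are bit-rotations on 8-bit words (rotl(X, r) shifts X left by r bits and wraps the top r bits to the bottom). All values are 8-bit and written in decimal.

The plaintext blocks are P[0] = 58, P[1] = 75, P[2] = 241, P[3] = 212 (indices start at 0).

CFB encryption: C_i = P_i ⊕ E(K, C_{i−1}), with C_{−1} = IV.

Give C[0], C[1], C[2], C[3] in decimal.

C[0] = 65, C[1] = 119, C[2] = 124, C[3] = 1

C[0]: E(K, 169) = 123; 58 ⊕ 123 = 65.
C[1]: E(K, 65) = 60; 75 ⊕ 60 = 119.
C[2]: E(K, 119) = 141; 241 ⊕ 141 = 124.
C[3]: E(K, 124) = 213; 212 ⊕ 213 = 1.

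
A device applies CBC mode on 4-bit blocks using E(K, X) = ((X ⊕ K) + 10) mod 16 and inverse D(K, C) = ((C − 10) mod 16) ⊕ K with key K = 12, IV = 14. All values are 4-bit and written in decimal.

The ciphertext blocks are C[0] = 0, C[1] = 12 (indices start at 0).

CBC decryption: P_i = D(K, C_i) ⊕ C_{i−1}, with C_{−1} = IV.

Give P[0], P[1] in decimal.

P[0] = 4, P[1] = 14

P[0]: D(K, 0) = 10; 10 ⊕ 14 = 4.
P[1]: D(K, 12) = 14; 14 ⊕ 0 = 14.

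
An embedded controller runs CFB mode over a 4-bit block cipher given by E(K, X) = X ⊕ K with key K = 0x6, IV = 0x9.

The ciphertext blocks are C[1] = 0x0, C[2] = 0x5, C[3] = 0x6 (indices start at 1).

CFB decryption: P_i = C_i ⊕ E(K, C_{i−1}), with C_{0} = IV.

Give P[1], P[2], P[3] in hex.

P[1]: E(K, 0x9) = 0xF; 0x0 ⊕ 0xF = 0xF.
P[2]: E(K, 0x0) = 0x6; 0x5 ⊕ 0x6 = 0x3.
P[3]: E(K, 0x5) = 0x3; 0x6 ⊕ 0x3 = 0x5.

P[1] = 0xF, P[2] = 0x3, P[3] = 0x5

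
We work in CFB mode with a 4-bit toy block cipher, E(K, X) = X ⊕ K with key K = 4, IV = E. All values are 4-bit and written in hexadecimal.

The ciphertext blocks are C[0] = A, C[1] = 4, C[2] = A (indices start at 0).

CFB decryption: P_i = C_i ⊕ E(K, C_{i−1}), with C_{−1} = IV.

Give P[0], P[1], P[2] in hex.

P[0] = 0, P[1] = A, P[2] = A

P[0]: E(K, E) = A; A ⊕ A = 0.
P[1]: E(K, A) = E; 4 ⊕ E = A.
P[2]: E(K, 4) = 0; A ⊕ 0 = A.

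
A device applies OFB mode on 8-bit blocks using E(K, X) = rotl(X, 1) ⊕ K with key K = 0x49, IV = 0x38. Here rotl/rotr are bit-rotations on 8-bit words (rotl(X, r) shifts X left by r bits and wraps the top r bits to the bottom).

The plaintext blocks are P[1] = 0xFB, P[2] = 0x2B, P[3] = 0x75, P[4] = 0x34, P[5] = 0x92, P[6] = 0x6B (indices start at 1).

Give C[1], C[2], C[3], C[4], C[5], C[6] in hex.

OFB encryption: S_i = E(K, S_{i−1}) with S_{0} = IV; C_i = P_i ⊕ S_i.
C[1]: S = E(K, 0x38) = 0x39; 0xFB ⊕ 0x39 = 0xC2.
C[2]: S = E(K, 0x39) = 0x3B; 0x2B ⊕ 0x3B = 0x10.
C[3]: S = E(K, 0x3B) = 0x3F; 0x75 ⊕ 0x3F = 0x4A.
C[4]: S = E(K, 0x3F) = 0x37; 0x34 ⊕ 0x37 = 0x03.
C[5]: S = E(K, 0x37) = 0x27; 0x92 ⊕ 0x27 = 0xB5.
C[6]: S = E(K, 0x27) = 0x07; 0x6B ⊕ 0x07 = 0x6C.

C[1] = 0xC2, C[2] = 0x10, C[3] = 0x4A, C[4] = 0x03, C[5] = 0xB5, C[6] = 0x6C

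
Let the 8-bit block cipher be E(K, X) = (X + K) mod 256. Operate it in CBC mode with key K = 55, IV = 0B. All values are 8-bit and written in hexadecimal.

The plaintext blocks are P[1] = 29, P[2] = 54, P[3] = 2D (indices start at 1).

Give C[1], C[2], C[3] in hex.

C[1] = 77, C[2] = 78, C[3] = AA

CBC encryption: C_i = E(K, P_i ⊕ C_{i−1}), with C_{0} = IV.
C[1]: P[1] ⊕ 0B = 22; E(K, 22) = 77.
C[2]: P[2] ⊕ 77 = 23; E(K, 23) = 78.
C[3]: P[3] ⊕ 78 = 55; E(K, 55) = AA.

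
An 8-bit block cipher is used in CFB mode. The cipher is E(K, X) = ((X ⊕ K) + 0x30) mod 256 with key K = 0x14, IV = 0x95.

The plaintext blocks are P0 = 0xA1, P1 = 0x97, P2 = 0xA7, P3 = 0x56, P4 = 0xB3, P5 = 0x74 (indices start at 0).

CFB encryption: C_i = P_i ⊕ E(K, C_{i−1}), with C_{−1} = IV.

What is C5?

C5 = 0xF5

C0: E(K, 0x95) = 0xB1; 0xA1 ⊕ 0xB1 = 0x10.
C1: E(K, 0x10) = 0x34; 0x97 ⊕ 0x34 = 0xA3.
C2: E(K, 0xA3) = 0xE7; 0xA7 ⊕ 0xE7 = 0x40.
C3: E(K, 0x40) = 0x84; 0x56 ⊕ 0x84 = 0xD2.
C4: E(K, 0xD2) = 0xF6; 0xB3 ⊕ 0xF6 = 0x45.
C5: E(K, 0x45) = 0x81; 0x74 ⊕ 0x81 = 0xF5.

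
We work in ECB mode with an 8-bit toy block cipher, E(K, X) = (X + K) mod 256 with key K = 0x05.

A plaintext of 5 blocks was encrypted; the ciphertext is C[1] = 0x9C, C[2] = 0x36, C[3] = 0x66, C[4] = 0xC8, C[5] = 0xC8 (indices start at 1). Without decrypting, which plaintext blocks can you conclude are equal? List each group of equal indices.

P[4] = P[5]

ECB encrypts each block independently with the same key, so equal ciphertext blocks imply equal plaintext blocks.
C[4] = C[5] = 0xC8, so P[4] = P[5].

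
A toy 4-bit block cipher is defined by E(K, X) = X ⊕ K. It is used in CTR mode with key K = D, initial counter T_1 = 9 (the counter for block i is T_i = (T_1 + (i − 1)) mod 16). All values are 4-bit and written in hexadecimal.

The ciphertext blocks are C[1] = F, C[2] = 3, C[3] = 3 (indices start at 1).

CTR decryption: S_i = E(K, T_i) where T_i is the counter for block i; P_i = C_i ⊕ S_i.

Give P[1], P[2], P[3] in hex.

P[1] = B, P[2] = 4, P[3] = 5

P[1]: T = 9, S = E(K, T) = 4; F ⊕ 4 = B.
P[2]: T = A, S = E(K, T) = 7; 3 ⊕ 7 = 4.
P[3]: T = B, S = E(K, T) = 6; 3 ⊕ 6 = 5.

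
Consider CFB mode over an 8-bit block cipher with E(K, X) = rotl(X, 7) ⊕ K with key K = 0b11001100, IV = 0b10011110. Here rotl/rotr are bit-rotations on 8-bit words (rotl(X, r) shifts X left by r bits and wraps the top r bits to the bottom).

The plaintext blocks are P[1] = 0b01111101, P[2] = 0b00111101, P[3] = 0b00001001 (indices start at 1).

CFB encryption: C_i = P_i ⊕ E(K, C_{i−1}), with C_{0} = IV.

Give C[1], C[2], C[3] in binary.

C[1]: E(K, 0b10011110) = 0b10000011; 0b01111101 ⊕ 0b10000011 = 0b11111110.
C[2]: E(K, 0b11111110) = 0b10110011; 0b00111101 ⊕ 0b10110011 = 0b10001110.
C[3]: E(K, 0b10001110) = 0b10001011; 0b00001001 ⊕ 0b10001011 = 0b10000010.

C[1] = 0b11111110, C[2] = 0b10001110, C[3] = 0b10000010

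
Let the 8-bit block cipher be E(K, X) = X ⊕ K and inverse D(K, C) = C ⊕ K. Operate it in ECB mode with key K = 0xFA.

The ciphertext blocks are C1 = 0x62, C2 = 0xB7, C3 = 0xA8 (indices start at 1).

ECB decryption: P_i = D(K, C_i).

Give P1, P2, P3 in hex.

P1: D(K, 0x62) = 0x98.
P2: D(K, 0xB7) = 0x4D.
P3: D(K, 0xA8) = 0x52.

P1 = 0x98, P2 = 0x4D, P3 = 0x52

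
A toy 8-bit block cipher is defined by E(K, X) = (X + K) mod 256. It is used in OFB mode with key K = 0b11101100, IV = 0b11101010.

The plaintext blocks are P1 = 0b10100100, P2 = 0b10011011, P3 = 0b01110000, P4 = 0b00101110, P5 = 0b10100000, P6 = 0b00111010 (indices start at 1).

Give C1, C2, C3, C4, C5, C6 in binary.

OFB encryption: S_i = E(K, S_{i−1}) with S_{0} = IV; C_i = P_i ⊕ S_i.
C1: S = E(K, 0b11101010) = 0b11010110; 0b10100100 ⊕ 0b11010110 = 0b01110010.
C2: S = E(K, 0b11010110) = 0b11000010; 0b10011011 ⊕ 0b11000010 = 0b01011001.
C3: S = E(K, 0b11000010) = 0b10101110; 0b01110000 ⊕ 0b10101110 = 0b11011110.
C4: S = E(K, 0b10101110) = 0b10011010; 0b00101110 ⊕ 0b10011010 = 0b10110100.
C5: S = E(K, 0b10011010) = 0b10000110; 0b10100000 ⊕ 0b10000110 = 0b00100110.
C6: S = E(K, 0b10000110) = 0b01110010; 0b00111010 ⊕ 0b01110010 = 0b01001000.

C1 = 0b01110010, C2 = 0b01011001, C3 = 0b11011110, C4 = 0b10110100, C5 = 0b00100110, C6 = 0b01001000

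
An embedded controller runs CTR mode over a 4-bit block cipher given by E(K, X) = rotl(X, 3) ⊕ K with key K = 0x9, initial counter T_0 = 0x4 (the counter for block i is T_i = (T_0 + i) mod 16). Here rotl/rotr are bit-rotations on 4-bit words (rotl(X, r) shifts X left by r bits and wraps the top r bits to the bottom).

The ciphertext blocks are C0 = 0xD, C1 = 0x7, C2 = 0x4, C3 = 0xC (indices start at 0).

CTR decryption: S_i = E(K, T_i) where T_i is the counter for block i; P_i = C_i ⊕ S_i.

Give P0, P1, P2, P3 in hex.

P0 = 0x6, P1 = 0x4, P2 = 0xE, P3 = 0xE

P0: T = 0x4, S = E(K, T) = 0xB; 0xD ⊕ 0xB = 0x6.
P1: T = 0x5, S = E(K, T) = 0x3; 0x7 ⊕ 0x3 = 0x4.
P2: T = 0x6, S = E(K, T) = 0xA; 0x4 ⊕ 0xA = 0xE.
P3: T = 0x7, S = E(K, T) = 0x2; 0xC ⊕ 0x2 = 0xE.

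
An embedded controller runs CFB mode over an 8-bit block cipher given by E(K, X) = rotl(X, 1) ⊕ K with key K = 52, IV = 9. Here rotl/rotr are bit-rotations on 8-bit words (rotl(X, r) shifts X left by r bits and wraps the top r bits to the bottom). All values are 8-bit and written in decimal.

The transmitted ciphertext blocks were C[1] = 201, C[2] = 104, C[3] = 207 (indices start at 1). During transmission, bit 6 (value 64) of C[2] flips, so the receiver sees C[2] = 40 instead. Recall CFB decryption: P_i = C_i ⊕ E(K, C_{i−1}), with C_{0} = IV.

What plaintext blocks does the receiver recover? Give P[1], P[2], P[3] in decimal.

P[1] = 239, P[2] = 143, P[3] = 171

Only C[2] changed, to 40. In CFB, a change in C_i flips the same bit in P_i and garbles P_{i+1}. Decrypting the received ciphertext:
P[1]: E(K, 9) = 38; 201 ⊕ 38 = 239.
P[2]: E(K, 201) = 167; 40 ⊕ 167 = 143.
P[3]: E(K, 40) = 100; 207 ⊕ 100 = 171.
Blocks that differ from the original plaintext: P[2], P[3].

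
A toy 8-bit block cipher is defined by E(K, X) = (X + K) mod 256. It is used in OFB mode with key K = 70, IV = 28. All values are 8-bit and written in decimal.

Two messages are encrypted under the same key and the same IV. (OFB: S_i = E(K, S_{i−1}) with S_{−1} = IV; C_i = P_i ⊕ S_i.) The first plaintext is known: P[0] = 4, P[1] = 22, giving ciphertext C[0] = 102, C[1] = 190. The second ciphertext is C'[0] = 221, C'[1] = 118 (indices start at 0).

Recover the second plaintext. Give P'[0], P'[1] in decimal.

In OFB with a reused IV, both messages share the same keystream S_i, so C_i ⊕ C'_i = P_i ⊕ P'_i and thus P'_i = P_i ⊕ C_i ⊕ C'_i.
P'[0]: 4 ⊕ 102 ⊕ 221 = 191.
P'[1]: 22 ⊕ 190 ⊕ 118 = 222.

P'[0] = 191, P'[1] = 222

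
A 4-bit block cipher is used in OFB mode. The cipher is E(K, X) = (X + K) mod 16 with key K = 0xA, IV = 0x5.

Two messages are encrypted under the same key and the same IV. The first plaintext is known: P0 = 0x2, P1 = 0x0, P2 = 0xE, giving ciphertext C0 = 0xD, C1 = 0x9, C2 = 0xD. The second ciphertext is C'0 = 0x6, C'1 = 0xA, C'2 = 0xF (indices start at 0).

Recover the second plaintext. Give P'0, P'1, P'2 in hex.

P'0 = 0x9, P'1 = 0x3, P'2 = 0xC

In OFB with a reused IV, both messages share the same keystream S_i, so C_i ⊕ C'_i = P_i ⊕ P'_i and thus P'_i = P_i ⊕ C_i ⊕ C'_i.
P'0: 0x2 ⊕ 0xD ⊕ 0x6 = 0x9.
P'1: 0x0 ⊕ 0x9 ⊕ 0xA = 0x3.
P'2: 0xE ⊕ 0xD ⊕ 0xF = 0xC.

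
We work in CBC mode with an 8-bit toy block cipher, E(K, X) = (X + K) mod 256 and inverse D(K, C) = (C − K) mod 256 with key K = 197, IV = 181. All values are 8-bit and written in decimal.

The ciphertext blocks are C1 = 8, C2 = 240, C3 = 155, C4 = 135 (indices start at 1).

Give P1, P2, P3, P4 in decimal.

CBC decryption: P_i = D(K, C_i) ⊕ C_{i−1}, with C_{0} = IV.
P1: D(K, 8) = 67; 67 ⊕ 181 = 246.
P2: D(K, 240) = 43; 43 ⊕ 8 = 35.
P3: D(K, 155) = 214; 214 ⊕ 240 = 38.
P4: D(K, 135) = 194; 194 ⊕ 155 = 89.

P1 = 246, P2 = 35, P3 = 38, P4 = 89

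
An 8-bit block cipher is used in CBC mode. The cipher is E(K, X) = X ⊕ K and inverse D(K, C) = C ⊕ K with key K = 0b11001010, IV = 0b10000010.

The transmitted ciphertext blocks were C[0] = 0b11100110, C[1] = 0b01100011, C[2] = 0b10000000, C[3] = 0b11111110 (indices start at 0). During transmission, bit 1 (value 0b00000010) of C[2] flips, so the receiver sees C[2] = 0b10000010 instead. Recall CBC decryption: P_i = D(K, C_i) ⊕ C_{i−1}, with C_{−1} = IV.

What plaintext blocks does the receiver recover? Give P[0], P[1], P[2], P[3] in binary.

Only C[2] changed, to 0b10000010. In CBC, a change in C_i garbles P_i and flips the same bit in P_{i+1}. Decrypting the received ciphertext:
P[0]: D(K, 0b11100110) = 0b00101100; 0b00101100 ⊕ 0b10000010 = 0b10101110.
P[1]: D(K, 0b01100011) = 0b10101001; 0b10101001 ⊕ 0b11100110 = 0b01001111.
P[2]: D(K, 0b10000010) = 0b01001000; 0b01001000 ⊕ 0b01100011 = 0b00101011.
P[3]: D(K, 0b11111110) = 0b00110100; 0b00110100 ⊕ 0b10000010 = 0b10110110.
Blocks that differ from the original plaintext: P[2], P[3].

P[0] = 0b10101110, P[1] = 0b01001111, P[2] = 0b00101011, P[3] = 0b10110110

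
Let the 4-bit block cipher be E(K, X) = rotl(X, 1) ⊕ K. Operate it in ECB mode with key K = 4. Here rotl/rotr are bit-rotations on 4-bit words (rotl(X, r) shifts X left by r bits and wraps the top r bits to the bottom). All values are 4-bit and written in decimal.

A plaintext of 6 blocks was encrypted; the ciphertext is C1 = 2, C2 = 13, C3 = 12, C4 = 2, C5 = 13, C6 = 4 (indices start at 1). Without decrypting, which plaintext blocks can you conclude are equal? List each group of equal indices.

ECB encrypts each block independently with the same key, so equal ciphertext blocks imply equal plaintext blocks.
C1 = C4 = 2, so P1 = P4.
C2 = C5 = 13, so P2 = P5.

P1 = P4; P2 = P5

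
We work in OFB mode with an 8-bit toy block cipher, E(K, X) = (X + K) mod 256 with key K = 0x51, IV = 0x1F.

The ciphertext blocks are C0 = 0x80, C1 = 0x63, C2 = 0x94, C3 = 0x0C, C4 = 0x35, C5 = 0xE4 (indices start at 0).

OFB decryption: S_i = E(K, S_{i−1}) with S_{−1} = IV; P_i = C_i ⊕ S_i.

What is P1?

P0: S = E(K, 0x1F) = 0x70; 0x80 ⊕ 0x70 = 0xF0.
P1: S = E(K, 0x70) = 0xC1; 0x63 ⊕ 0xC1 = 0xA2.

P1 = 0xA2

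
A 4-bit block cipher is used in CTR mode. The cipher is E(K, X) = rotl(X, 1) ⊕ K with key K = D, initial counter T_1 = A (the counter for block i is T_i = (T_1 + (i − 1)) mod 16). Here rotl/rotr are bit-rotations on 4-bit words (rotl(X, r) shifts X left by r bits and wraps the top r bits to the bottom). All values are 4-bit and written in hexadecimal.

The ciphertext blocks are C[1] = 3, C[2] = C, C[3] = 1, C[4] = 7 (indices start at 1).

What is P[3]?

P[3] = 5

CTR decryption: S_i = E(K, T_i) where T_i is the counter for block i; P_i = C_i ⊕ S_i.
P[3]: T = C, S = E(K, T) = 4; 1 ⊕ 4 = 5.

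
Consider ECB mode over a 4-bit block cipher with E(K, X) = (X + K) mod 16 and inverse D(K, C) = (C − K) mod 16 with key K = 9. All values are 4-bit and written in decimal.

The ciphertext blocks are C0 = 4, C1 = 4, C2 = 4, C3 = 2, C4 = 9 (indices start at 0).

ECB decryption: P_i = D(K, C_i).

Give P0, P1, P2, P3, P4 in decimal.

P0 = 11, P1 = 11, P2 = 11, P3 = 9, P4 = 0

P0: D(K, 4) = 11.
P1: D(K, 4) = 11.
P2: D(K, 4) = 11.
P3: D(K, 2) = 9.
P4: D(K, 9) = 0.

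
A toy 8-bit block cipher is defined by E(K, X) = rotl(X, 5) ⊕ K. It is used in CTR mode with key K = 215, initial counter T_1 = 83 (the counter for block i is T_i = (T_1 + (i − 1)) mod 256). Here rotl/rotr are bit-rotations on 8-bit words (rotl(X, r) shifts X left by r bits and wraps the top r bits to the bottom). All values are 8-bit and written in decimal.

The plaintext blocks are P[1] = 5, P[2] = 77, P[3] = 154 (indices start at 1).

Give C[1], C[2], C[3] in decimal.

C[1] = 184, C[2] = 16, C[3] = 231

CTR encryption: S_i = E(K, T_i) where T_i is the counter for block i; C_i = P_i ⊕ S_i.
C[1]: T = 83, S = E(K, T) = 189; 5 ⊕ 189 = 184.
C[2]: T = 84, S = E(K, T) = 93; 77 ⊕ 93 = 16.
C[3]: T = 85, S = E(K, T) = 125; 154 ⊕ 125 = 231.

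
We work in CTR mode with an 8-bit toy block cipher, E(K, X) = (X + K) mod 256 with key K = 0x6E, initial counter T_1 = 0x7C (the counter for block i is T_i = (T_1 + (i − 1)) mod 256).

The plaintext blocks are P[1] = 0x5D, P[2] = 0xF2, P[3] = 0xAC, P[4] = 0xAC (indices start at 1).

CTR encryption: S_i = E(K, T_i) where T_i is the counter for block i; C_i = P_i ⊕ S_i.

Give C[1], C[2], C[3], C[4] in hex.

C[1]: T = 0x7C, S = E(K, T) = 0xEA; 0x5D ⊕ 0xEA = 0xB7.
C[2]: T = 0x7D, S = E(K, T) = 0xEB; 0xF2 ⊕ 0xEB = 0x19.
C[3]: T = 0x7E, S = E(K, T) = 0xEC; 0xAC ⊕ 0xEC = 0x40.
C[4]: T = 0x7F, S = E(K, T) = 0xED; 0xAC ⊕ 0xED = 0x41.

C[1] = 0xB7, C[2] = 0x19, C[3] = 0x40, C[4] = 0x41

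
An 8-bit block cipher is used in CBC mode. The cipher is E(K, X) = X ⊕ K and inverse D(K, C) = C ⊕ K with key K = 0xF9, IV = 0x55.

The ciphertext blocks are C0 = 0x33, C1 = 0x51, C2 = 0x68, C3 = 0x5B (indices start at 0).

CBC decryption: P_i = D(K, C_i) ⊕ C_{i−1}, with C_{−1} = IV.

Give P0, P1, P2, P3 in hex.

P0 = 0x9F, P1 = 0x9B, P2 = 0xC0, P3 = 0xCA

P0: D(K, 0x33) = 0xCA; 0xCA ⊕ 0x55 = 0x9F.
P1: D(K, 0x51) = 0xA8; 0xA8 ⊕ 0x33 = 0x9B.
P2: D(K, 0x68) = 0x91; 0x91 ⊕ 0x51 = 0xC0.
P3: D(K, 0x5B) = 0xA2; 0xA2 ⊕ 0x68 = 0xCA.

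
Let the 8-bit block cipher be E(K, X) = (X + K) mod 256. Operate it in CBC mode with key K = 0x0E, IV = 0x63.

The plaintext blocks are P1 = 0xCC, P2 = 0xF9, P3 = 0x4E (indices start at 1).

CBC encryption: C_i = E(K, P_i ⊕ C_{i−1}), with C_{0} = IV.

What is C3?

C1: P1 ⊕ 0x63 = 0xAF; E(K, 0xAF) = 0xBD.
C2: P2 ⊕ 0xBD = 0x44; E(K, 0x44) = 0x52.
C3: P3 ⊕ 0x52 = 0x1C; E(K, 0x1C) = 0x2A.

C3 = 0x2A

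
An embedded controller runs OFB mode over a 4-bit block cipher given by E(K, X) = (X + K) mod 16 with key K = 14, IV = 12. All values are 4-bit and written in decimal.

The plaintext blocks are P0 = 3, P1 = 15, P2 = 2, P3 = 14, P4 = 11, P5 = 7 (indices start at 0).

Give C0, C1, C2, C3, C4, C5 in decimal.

C0 = 9, C1 = 7, C2 = 4, C3 = 10, C4 = 9, C5 = 7

OFB encryption: S_i = E(K, S_{i−1}) with S_{−1} = IV; C_i = P_i ⊕ S_i.
C0: S = E(K, 12) = 10; 3 ⊕ 10 = 9.
C1: S = E(K, 10) = 8; 15 ⊕ 8 = 7.
C2: S = E(K, 8) = 6; 2 ⊕ 6 = 4.
C3: S = E(K, 6) = 4; 14 ⊕ 4 = 10.
C4: S = E(K, 4) = 2; 11 ⊕ 2 = 9.
C5: S = E(K, 2) = 0; 7 ⊕ 0 = 7.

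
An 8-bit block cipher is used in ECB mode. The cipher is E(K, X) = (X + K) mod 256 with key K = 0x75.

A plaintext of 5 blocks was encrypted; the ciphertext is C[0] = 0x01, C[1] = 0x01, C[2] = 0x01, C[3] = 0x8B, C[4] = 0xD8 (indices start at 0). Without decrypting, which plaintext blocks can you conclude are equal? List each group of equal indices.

ECB encrypts each block independently with the same key, so equal ciphertext blocks imply equal plaintext blocks.
C[0] = C[1] = C[2] = 0x01, so P[0] = P[1] = P[2].

P[0] = P[1] = P[2]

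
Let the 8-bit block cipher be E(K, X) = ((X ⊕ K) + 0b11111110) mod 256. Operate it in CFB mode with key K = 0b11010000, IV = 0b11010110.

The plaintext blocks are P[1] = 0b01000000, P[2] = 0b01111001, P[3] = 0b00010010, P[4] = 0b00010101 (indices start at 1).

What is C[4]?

CFB encryption: C_i = P_i ⊕ E(K, C_{i−1}), with C_{0} = IV.
C[1]: E(K, 0b11010110) = 0b00000100; 0b01000000 ⊕ 0b00000100 = 0b01000100.
C[2]: E(K, 0b01000100) = 0b10010010; 0b01111001 ⊕ 0b10010010 = 0b11101011.
C[3]: E(K, 0b11101011) = 0b00111001; 0b00010010 ⊕ 0b00111001 = 0b00101011.
C[4]: E(K, 0b00101011) = 0b11111001; 0b00010101 ⊕ 0b11111001 = 0b11101100.

C[4] = 0b11101100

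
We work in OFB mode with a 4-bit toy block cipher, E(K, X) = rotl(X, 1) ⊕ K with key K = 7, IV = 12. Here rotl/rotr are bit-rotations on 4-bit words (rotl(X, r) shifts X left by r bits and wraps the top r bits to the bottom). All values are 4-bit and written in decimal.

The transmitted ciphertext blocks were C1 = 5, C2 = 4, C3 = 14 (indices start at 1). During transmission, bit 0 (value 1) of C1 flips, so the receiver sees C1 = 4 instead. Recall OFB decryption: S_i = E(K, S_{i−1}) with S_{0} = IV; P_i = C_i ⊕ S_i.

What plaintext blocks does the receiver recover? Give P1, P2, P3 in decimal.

P1 = 10, P2 = 14, P3 = 12

Only C1 changed, to 4. In OFB, a change in C_i flips the same bit in P_i only; the keystream is unaffected. Decrypting the received ciphertext:
P1: S = E(K, 12) = 14; 4 ⊕ 14 = 10.
P2: S = E(K, 14) = 10; 4 ⊕ 10 = 14.
P3: S = E(K, 10) = 2; 14 ⊕ 2 = 12.
Blocks that differ from the original plaintext: P1.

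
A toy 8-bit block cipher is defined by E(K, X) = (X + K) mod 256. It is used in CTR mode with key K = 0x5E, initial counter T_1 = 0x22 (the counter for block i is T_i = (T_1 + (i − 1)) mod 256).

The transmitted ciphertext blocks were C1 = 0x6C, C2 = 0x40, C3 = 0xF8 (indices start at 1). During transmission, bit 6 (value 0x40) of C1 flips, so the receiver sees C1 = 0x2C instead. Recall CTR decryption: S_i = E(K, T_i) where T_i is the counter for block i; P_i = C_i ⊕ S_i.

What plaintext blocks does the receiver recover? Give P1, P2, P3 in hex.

Only C1 changed, to 0x2C. In CTR, a change in C_i flips the same bit in P_i only; the keystream is unaffected. Decrypting the received ciphertext:
P1: T = 0x22, S = E(K, T) = 0x80; 0x2C ⊕ 0x80 = 0xAC.
P2: T = 0x23, S = E(K, T) = 0x81; 0x40 ⊕ 0x81 = 0xC1.
P3: T = 0x24, S = E(K, T) = 0x82; 0xF8 ⊕ 0x82 = 0x7A.
Blocks that differ from the original plaintext: P1.

P1 = 0xAC, P2 = 0xC1, P3 = 0x7A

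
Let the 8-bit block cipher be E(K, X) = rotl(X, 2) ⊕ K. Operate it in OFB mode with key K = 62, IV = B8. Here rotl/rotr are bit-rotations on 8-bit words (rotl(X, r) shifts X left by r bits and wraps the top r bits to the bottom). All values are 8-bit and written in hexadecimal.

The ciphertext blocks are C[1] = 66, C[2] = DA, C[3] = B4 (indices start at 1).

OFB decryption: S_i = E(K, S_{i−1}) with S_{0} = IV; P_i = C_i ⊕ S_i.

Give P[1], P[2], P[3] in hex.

P[1] = E6, P[2] = BA, P[3] = 57

P[1]: S = E(K, B8) = 80; 66 ⊕ 80 = E6.
P[2]: S = E(K, 80) = 60; DA ⊕ 60 = BA.
P[3]: S = E(K, 60) = E3; B4 ⊕ E3 = 57.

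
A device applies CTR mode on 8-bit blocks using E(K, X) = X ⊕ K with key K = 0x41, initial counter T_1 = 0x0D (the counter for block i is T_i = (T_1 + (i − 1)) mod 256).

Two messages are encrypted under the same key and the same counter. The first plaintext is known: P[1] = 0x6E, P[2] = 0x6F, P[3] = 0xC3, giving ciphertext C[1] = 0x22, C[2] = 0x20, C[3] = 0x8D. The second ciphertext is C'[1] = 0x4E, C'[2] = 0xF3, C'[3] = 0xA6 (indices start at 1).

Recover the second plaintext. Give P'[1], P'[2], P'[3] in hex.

P'[1] = 0x02, P'[2] = 0xBC, P'[3] = 0xE8

In CTR with a reused counter, both messages share the same keystream S_i, so C_i ⊕ C'_i = P_i ⊕ P'_i and thus P'_i = P_i ⊕ C_i ⊕ C'_i.
P'[1]: 0x6E ⊕ 0x22 ⊕ 0x4E = 0x02.
P'[2]: 0x6F ⊕ 0x20 ⊕ 0xF3 = 0xBC.
P'[3]: 0xC3 ⊕ 0x8D ⊕ 0xA6 = 0xE8.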